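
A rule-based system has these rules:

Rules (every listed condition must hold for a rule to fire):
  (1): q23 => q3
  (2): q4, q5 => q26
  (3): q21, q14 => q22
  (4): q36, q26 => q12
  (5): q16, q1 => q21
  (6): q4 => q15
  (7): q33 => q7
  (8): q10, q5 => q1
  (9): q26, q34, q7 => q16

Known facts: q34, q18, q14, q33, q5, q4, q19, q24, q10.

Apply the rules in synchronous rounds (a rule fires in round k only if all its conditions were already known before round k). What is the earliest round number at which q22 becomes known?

Round 1: (2) [q4, q5 => q26]; (6) [q4 => q15]; (7) [q33 => q7]; (8) [q10, q5 => q1]. Adds q26, q15, q7, q1.
Round 2: (9) [q26, q34, q7 => q16]. Adds q16.
Round 3: (5) [q16, q1 => q21]. Adds q21.
Round 4: (3) [q21, q14 => q22]. Adds q22.
q22 first appears in round 4.

4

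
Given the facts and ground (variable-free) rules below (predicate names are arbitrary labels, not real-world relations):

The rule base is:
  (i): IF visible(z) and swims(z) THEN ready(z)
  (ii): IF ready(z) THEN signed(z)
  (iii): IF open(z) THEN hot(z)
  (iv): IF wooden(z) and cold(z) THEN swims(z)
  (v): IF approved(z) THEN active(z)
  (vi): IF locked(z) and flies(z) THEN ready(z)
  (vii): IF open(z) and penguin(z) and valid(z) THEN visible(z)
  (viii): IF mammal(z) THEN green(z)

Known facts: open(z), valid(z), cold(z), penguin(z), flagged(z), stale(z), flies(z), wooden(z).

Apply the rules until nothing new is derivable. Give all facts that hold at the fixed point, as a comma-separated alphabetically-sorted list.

Round 1: (iii) [IF open(z) THEN hot(z)]; (iv) [IF wooden(z) and cold(z) THEN swims(z)]; (vii) [IF open(z) and penguin(z) and valid(z) THEN visible(z)]. New: hot(z), swims(z), visible(z).
Round 2: (i) [IF visible(z) and swims(z) THEN ready(z)]. New: ready(z).
Round 3: (ii) [IF ready(z) THEN signed(z)]. New: signed(z).

cold(z), flagged(z), flies(z), hot(z), open(z), penguin(z), ready(z), signed(z), stale(z), swims(z), valid(z), visible(z), wooden(z)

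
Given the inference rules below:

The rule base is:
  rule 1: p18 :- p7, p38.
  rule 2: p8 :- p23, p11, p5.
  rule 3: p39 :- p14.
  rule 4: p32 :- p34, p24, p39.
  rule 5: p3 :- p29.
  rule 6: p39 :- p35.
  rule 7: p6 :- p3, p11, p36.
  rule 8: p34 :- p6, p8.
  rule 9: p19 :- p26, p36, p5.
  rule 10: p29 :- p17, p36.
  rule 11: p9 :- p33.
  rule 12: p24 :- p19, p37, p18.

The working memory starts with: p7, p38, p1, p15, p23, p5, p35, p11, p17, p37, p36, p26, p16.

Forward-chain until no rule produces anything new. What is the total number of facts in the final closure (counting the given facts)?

23

Round 1: rule 1 [p18 :- p7, p38.]; rule 2 [p8 :- p23, p11, p5.]; rule 6 [p39 :- p35.]; rule 9 [p19 :- p26, p36, p5.]; rule 10 [p29 :- p17, p36.]. Adds p18, p8, p39, p19, p29.
Round 2: rule 5 [p3 :- p29.]; rule 12 [p24 :- p19, p37, p18.]. Adds p3, p24.
Round 3: rule 7 [p6 :- p3, p11, p36.]. Adds p6.
Round 4: rule 8 [p34 :- p6, p8.]. Adds p34.
Round 5: rule 4 [p32 :- p34, p24, p39.]. Adds p32.
Closure: {p1, p11, p15, p16, p17, p18, p19, p23, p24, p26, p29, p3, p32, p34, p35, p36, p37, p38, p39, p5, p6, p7, p8} — 23 facts.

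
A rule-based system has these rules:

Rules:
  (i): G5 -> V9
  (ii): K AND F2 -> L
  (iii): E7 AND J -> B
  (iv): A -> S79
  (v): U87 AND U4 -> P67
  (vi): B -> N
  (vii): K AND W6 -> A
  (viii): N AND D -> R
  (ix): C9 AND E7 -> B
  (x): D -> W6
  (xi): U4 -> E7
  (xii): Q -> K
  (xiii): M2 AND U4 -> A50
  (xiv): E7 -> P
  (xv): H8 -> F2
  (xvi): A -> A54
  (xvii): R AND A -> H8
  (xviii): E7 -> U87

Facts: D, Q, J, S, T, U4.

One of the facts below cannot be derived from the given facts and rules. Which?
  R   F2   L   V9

V9

Round 1: (x) [D -> W6]; (xi) [U4 -> E7]; (xii) [Q -> K]. New: W6, E7, K.
Round 2: (iii) [E7 AND J -> B]; (vii) [K AND W6 -> A]; (xiv) [E7 -> P]; (xviii) [E7 -> U87]. New: B, A, P, U87.
Round 3: (iv) [A -> S79]; (v) [U87 AND U4 -> P67]; (vi) [B -> N]; (xvi) [A -> A54]. New: S79, P67, N, A54.
Round 4: (viii) [N AND D -> R]. New: R.
Round 5: (xvii) [R AND A -> H8]. New: H8.
Round 6: (xv) [H8 -> F2]. New: F2.
Round 7: (ii) [K AND F2 -> L]. New: L.
Derived: R (round 4), L (round 7), F2 (round 6). V9 never appears in any round.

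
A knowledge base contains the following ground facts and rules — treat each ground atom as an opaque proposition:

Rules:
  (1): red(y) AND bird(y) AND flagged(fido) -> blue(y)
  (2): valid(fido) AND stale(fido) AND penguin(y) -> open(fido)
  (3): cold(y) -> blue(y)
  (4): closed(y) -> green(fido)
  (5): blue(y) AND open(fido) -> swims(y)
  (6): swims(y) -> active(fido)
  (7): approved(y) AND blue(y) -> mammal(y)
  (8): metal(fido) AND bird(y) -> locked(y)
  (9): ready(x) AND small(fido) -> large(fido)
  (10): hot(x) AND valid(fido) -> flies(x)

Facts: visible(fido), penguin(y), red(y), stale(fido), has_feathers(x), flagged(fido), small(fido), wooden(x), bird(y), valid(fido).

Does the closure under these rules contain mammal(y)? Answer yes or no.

no

Round 1 fires (1), (2), giving blue(y), open(fido).
Round 2 fires (5), giving swims(y).
Round 3 fires (6), giving active(fido).
Fixed point reached. mammal(y) is concluded only by (7); (7) needs approved(y) (never derived).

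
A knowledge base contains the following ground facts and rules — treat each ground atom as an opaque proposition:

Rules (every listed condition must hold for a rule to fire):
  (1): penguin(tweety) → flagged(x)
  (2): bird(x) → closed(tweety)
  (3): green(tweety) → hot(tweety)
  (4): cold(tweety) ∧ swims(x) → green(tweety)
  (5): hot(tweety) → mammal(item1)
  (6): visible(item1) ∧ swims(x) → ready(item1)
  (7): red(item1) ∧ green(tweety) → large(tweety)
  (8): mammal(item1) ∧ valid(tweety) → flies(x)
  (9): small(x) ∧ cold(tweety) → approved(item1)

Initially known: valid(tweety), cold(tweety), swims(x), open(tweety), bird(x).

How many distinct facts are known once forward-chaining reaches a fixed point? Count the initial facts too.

10

[1] (2) [bird(x) → closed(tweety)]; (4) [cold(tweety) ∧ swims(x) → green(tweety)]. ⇒ new: closed(tweety), green(tweety).
[2] (3) [green(tweety) → hot(tweety)]. ⇒ new: hot(tweety).
[3] (5) [hot(tweety) → mammal(item1)]. ⇒ new: mammal(item1).
[4] (8) [mammal(item1) ∧ valid(tweety) → flies(x)]. ⇒ new: flies(x).
Closure: {bird(x), closed(tweety), cold(tweety), flies(x), green(tweety), hot(tweety), mammal(item1), open(tweety), swims(x), valid(tweety)} — 10 facts.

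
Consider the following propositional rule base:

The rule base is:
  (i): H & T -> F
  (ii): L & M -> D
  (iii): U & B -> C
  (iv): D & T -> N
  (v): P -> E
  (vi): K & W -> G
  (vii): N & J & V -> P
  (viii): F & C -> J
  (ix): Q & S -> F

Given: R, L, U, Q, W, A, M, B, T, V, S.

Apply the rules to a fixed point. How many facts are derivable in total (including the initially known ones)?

18

Round 1 fires (ii), (iii), (ix), giving D, C, F.
Round 2 fires (iv), (viii), giving N, J.
Round 3 fires (vii), giving P.
Round 4 fires (v), giving E.
Closure: {A, B, C, D, E, F, J, L, M, N, P, Q, R, S, T, U, V, W} — 18 facts.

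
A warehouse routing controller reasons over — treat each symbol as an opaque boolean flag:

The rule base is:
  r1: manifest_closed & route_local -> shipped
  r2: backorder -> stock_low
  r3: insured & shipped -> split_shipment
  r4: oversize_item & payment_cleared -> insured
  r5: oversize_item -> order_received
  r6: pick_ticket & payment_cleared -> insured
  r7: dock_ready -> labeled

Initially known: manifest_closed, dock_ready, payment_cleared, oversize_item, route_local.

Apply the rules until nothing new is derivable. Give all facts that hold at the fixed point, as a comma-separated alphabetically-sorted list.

[1] r1 [manifest_closed & route_local -> shipped]; r4 [oversize_item & payment_cleared -> insured]; r5 [oversize_item -> order_received]; r7 [dock_ready -> labeled]. ⇒ new: shipped, insured, order_received, labeled.
[2] r3 [insured & shipped -> split_shipment]. ⇒ new: split_shipment.

dock_ready, insured, labeled, manifest_closed, order_received, oversize_item, payment_cleared, route_local, shipped, split_shipment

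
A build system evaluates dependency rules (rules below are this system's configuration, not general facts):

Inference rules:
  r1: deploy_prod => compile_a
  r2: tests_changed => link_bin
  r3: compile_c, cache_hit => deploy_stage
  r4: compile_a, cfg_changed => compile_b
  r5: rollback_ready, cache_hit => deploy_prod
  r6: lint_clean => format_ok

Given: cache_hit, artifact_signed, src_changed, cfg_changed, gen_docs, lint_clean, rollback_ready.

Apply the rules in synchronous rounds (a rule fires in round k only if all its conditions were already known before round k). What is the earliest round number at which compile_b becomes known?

3

Round 1: r5 [rollback_ready, cache_hit => deploy_prod]; r6 [lint_clean => format_ok]. Adds deploy_prod, format_ok.
Round 2: r1 [deploy_prod => compile_a]. Adds compile_a.
Round 3: r4 [compile_a, cfg_changed => compile_b]. Adds compile_b.
compile_b first appears in round 3.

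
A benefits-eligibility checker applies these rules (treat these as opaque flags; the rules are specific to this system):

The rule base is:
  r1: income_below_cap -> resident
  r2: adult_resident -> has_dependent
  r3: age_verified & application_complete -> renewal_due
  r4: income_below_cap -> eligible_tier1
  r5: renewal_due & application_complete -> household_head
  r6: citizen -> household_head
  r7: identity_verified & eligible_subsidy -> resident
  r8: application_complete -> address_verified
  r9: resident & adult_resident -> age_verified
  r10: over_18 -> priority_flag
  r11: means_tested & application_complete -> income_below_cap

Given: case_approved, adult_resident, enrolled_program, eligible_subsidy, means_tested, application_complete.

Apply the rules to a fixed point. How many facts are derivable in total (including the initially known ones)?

14

[1] r2 [adult_resident -> has_dependent]; r8 [application_complete -> address_verified]; r11 [means_tested & application_complete -> income_below_cap]. ⇒ new: has_dependent, address_verified, income_below_cap.
[2] r1 [income_below_cap -> resident]; r4 [income_below_cap -> eligible_tier1]. ⇒ new: resident, eligible_tier1.
[3] r9 [resident & adult_resident -> age_verified]. ⇒ new: age_verified.
[4] r3 [age_verified & application_complete -> renewal_due]. ⇒ new: renewal_due.
[5] r5 [renewal_due & application_complete -> household_head]. ⇒ new: household_head.
Closure: {address_verified, adult_resident, age_verified, application_complete, case_approved, eligible_subsidy, eligible_tier1, enrolled_program, has_dependent, household_head, income_below_cap, means_tested, renewal_due, resident} — 14 facts.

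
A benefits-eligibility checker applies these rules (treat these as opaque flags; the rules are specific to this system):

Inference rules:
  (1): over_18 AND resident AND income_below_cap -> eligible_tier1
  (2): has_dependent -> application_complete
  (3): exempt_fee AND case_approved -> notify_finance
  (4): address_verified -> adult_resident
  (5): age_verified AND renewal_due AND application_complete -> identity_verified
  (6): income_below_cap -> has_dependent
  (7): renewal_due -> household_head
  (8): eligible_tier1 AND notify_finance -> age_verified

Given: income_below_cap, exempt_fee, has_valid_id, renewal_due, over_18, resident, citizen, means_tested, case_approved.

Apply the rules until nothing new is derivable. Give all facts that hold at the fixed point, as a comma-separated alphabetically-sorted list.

age_verified, application_complete, case_approved, citizen, eligible_tier1, exempt_fee, has_dependent, has_valid_id, household_head, identity_verified, income_below_cap, means_tested, notify_finance, over_18, renewal_due, resident

Round 1: (1) [over_18 AND resident AND income_below_cap -> eligible_tier1]; (3) [exempt_fee AND case_approved -> notify_finance]; (6) [income_below_cap -> has_dependent]; (7) [renewal_due -> household_head]. Adds eligible_tier1, notify_finance, has_dependent, household_head.
Round 2: (2) [has_dependent -> application_complete]; (8) [eligible_tier1 AND notify_finance -> age_verified]. Adds application_complete, age_verified.
Round 3: (5) [age_verified AND renewal_due AND application_complete -> identity_verified]. Adds identity_verified.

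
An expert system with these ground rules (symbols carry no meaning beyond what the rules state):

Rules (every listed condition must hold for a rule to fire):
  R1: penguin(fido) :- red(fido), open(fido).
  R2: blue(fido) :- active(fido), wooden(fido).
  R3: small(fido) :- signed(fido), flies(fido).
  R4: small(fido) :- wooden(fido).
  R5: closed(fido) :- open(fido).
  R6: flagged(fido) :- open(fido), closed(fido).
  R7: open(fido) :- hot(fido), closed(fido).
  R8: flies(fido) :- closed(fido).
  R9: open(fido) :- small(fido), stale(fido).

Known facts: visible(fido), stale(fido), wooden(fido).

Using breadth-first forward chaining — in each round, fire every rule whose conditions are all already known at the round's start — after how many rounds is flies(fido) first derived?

4

[1] R4 [small(fido) :- wooden(fido).]. ⇒ new: small(fido).
[2] R9 [open(fido) :- small(fido), stale(fido).]. ⇒ new: open(fido).
[3] R5 [closed(fido) :- open(fido).]. ⇒ new: closed(fido).
[4] R6 [flagged(fido) :- open(fido), closed(fido).]; R8 [flies(fido) :- closed(fido).]. ⇒ new: flagged(fido), flies(fido).
flies(fido) first appears in round 4.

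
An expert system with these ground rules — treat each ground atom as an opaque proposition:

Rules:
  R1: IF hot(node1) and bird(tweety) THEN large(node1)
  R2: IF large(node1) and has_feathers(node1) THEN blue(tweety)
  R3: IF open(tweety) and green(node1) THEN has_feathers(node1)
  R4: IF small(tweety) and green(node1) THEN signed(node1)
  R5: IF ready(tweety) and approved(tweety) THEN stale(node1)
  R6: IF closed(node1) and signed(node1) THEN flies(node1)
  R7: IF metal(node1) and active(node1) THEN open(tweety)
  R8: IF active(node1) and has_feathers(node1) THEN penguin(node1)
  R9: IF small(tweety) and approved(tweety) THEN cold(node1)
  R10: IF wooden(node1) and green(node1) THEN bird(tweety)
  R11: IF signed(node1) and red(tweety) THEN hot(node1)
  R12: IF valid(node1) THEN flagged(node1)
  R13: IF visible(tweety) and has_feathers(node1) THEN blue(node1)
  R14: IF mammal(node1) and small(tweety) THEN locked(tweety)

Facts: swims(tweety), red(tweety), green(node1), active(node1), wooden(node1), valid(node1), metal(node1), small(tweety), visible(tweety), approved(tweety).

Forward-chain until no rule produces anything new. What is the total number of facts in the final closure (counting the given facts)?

[1] R4 [IF small(tweety) and green(node1) THEN signed(node1)]; R7 [IF metal(node1) and active(node1) THEN open(tweety)]; R9 [IF small(tweety) and approved(tweety) THEN cold(node1)]; R10 [IF wooden(node1) and green(node1) THEN bird(tweety)]; R12 [IF valid(node1) THEN flagged(node1)]. ⇒ new: signed(node1), open(tweety), cold(node1), bird(tweety), flagged(node1).
[2] R3 [IF open(tweety) and green(node1) THEN has_feathers(node1)]; R11 [IF signed(node1) and red(tweety) THEN hot(node1)]. ⇒ new: has_feathers(node1), hot(node1).
[3] R1 [IF hot(node1) and bird(tweety) THEN large(node1)]; R8 [IF active(node1) and has_feathers(node1) THEN penguin(node1)]; R13 [IF visible(tweety) and has_feathers(node1) THEN blue(node1)]. ⇒ new: large(node1), penguin(node1), blue(node1).
[4] R2 [IF large(node1) and has_feathers(node1) THEN blue(tweety)]. ⇒ new: blue(tweety).
Closure: {active(node1), approved(tweety), bird(tweety), blue(node1), blue(tweety), cold(node1), flagged(node1), green(node1), has_feathers(node1), hot(node1), large(node1), metal(node1), open(tweety), penguin(node1), red(tweety), signed(node1), small(tweety), swims(tweety), valid(node1), visible(tweety), wooden(node1)} — 21 facts.

21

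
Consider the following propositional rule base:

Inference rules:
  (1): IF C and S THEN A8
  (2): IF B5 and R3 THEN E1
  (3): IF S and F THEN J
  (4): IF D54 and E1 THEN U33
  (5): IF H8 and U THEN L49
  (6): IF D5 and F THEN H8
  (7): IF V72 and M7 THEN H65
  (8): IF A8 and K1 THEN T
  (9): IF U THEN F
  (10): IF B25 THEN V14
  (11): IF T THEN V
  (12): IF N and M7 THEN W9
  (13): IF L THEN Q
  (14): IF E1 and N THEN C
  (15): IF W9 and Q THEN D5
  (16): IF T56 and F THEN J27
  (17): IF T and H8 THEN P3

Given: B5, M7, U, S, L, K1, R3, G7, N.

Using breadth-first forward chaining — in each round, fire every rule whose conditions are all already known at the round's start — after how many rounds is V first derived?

Round 1 fires (2), (9), (12), (13), giving E1, F, W9, Q.
Round 2 fires (3), (14), (15), giving J, C, D5.
Round 3 fires (1), (6), giving A8, H8.
Round 4 fires (5), (8), giving L49, T.
Round 5 fires (11), (17), giving V, P3.
V first appears in round 5.

5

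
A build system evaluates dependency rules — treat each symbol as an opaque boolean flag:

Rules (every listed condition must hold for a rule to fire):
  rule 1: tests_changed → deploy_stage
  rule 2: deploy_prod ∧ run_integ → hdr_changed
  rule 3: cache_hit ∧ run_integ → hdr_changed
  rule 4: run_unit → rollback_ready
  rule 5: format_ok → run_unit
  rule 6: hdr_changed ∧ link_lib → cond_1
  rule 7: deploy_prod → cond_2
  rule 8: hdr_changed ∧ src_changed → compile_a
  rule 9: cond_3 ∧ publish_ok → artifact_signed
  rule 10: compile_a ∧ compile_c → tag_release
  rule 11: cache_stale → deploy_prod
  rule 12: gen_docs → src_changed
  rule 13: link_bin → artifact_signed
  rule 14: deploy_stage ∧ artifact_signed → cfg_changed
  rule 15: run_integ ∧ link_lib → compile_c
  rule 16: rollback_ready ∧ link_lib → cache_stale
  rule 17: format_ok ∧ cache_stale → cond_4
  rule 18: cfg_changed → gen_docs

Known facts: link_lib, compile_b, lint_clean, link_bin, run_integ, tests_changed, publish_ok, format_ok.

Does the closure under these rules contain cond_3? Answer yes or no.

no

Round 1 fires rule 1, rule 5, rule 13, rule 15, giving deploy_stage, run_unit, artifact_signed, compile_c.
Round 2 fires rule 4, rule 14, giving rollback_ready, cfg_changed.
Round 3 fires rule 16, rule 18, giving cache_stale, gen_docs.
Round 4 fires rule 11, rule 12, rule 17, giving deploy_prod, src_changed, cond_4.
Round 5 fires rule 2, rule 7, giving hdr_changed, cond_2.
Round 6 fires rule 6, rule 8, giving cond_1, compile_a.
Round 7 fires rule 10, giving tag_release.
Fixed point reached. No rule has cond_3 as a consequent, and it is not given.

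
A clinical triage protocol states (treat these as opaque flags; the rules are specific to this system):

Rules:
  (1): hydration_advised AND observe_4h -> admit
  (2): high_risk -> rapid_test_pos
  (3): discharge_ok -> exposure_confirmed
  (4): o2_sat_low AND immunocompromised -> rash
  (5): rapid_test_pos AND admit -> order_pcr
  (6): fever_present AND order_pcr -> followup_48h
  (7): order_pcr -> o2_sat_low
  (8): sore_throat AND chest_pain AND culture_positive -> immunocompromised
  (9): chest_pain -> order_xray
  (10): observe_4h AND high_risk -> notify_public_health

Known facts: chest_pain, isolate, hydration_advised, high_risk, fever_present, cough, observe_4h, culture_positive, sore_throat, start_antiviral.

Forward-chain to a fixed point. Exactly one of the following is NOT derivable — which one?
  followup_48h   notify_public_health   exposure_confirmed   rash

exposure_confirmed

Round 1 fires (1), (2), (8), (9), (10), giving admit, rapid_test_pos, immunocompromised, order_xray, notify_public_health.
Round 2 fires (5), giving order_pcr.
Round 3 fires (6), (7), giving followup_48h, o2_sat_low.
Round 4 fires (4), giving rash.
Derived: followup_48h (round 3), notify_public_health (round 1), rash (round 4). exposure_confirmed never appears in any round.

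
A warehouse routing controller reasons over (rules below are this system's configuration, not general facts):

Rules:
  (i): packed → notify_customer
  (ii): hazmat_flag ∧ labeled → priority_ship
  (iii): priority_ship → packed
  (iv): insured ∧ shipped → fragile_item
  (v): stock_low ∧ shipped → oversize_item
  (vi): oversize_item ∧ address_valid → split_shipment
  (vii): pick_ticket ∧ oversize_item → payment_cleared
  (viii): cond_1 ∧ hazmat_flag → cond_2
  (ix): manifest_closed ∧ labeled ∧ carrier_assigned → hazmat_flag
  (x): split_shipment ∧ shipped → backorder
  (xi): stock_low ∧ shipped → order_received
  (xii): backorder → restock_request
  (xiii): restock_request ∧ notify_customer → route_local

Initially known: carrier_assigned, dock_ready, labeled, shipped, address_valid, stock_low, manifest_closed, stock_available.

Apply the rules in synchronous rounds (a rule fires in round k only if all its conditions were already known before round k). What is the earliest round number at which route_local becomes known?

Round 1 fires (v), (ix), (xi), giving oversize_item, hazmat_flag, order_received.
Round 2 fires (ii), (vi), giving priority_ship, split_shipment.
Round 3 fires (iii), (x), giving packed, backorder.
Round 4 fires (i), (xii), giving notify_customer, restock_request.
Round 5 fires (xiii), giving route_local.
route_local first appears in round 5.

5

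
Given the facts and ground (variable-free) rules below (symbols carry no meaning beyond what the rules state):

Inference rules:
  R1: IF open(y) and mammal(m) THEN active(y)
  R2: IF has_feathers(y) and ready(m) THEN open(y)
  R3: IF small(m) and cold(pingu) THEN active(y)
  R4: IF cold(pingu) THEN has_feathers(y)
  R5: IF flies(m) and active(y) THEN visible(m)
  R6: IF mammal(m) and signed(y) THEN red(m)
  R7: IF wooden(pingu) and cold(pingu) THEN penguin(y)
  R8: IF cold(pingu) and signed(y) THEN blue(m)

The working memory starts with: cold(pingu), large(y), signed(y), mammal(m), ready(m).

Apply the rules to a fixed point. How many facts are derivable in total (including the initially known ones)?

Round 1: R4 [IF cold(pingu) THEN has_feathers(y)]; R6 [IF mammal(m) and signed(y) THEN red(m)]; R8 [IF cold(pingu) and signed(y) THEN blue(m)]. New: has_feathers(y), red(m), blue(m).
Round 2: R2 [IF has_feathers(y) and ready(m) THEN open(y)]. New: open(y).
Round 3: R1 [IF open(y) and mammal(m) THEN active(y)]. New: active(y).
Closure: {active(y), blue(m), cold(pingu), has_feathers(y), large(y), mammal(m), open(y), ready(m), red(m), signed(y)} — 10 facts.

10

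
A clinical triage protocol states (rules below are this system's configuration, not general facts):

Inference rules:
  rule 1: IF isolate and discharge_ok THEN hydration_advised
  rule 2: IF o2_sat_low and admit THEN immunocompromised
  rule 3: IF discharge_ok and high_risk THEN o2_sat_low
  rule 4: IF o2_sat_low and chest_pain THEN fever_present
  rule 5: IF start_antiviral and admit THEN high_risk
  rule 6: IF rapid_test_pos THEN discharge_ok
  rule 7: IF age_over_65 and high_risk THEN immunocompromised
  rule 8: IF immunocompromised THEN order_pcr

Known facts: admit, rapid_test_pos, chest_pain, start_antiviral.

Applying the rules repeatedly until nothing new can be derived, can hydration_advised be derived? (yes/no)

[1] rule 5 [IF start_antiviral and admit THEN high_risk]; rule 6 [IF rapid_test_pos THEN discharge_ok]. ⇒ new: high_risk, discharge_ok.
[2] rule 3 [IF discharge_ok and high_risk THEN o2_sat_low]. ⇒ new: o2_sat_low.
[3] rule 2 [IF o2_sat_low and admit THEN immunocompromised]; rule 4 [IF o2_sat_low and chest_pain THEN fever_present]. ⇒ new: immunocompromised, fever_present.
[4] rule 8 [IF immunocompromised THEN order_pcr]. ⇒ new: order_pcr.
Fixed point reached. hydration_advised is concluded only by rule 1; rule 1 needs isolate (never derived).

no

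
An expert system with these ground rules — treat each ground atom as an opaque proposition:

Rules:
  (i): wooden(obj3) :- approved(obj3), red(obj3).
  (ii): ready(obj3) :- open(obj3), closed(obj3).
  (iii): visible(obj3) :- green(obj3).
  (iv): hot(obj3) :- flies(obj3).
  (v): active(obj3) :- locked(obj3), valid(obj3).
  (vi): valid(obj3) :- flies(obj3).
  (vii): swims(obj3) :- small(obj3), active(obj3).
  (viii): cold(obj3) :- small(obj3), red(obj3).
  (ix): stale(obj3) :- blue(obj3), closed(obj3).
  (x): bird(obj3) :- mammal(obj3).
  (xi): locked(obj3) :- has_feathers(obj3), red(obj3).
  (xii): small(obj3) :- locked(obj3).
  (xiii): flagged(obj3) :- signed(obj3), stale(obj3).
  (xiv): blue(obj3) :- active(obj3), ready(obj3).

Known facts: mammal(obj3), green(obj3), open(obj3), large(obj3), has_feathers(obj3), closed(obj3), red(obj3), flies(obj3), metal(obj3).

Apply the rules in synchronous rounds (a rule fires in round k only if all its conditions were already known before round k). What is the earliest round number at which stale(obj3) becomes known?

Round 1 fires (ii), (iii), (iv), (vi), (x), (xi), giving ready(obj3), visible(obj3), hot(obj3), valid(obj3), bird(obj3), locked(obj3).
Round 2 fires (v), (xii), giving active(obj3), small(obj3).
Round 3 fires (vii), (viii), (xiv), giving swims(obj3), cold(obj3), blue(obj3).
Round 4 fires (ix), giving stale(obj3).
stale(obj3) first appears in round 4.

4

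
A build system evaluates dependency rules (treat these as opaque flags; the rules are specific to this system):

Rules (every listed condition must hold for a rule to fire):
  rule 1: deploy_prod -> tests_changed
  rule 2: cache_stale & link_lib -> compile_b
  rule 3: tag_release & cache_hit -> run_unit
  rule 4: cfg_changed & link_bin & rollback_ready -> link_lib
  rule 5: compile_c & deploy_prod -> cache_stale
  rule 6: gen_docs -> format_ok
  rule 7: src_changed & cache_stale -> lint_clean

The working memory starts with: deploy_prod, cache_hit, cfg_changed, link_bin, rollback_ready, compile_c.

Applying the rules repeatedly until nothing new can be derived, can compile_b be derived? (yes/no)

Round 1 — rule 1, rule 4, rule 5, derive tests_changed, link_lib, cache_stale.
Round 2 — rule 2, derive compile_b.
compile_b appears in round 2, so it is derivable.

yes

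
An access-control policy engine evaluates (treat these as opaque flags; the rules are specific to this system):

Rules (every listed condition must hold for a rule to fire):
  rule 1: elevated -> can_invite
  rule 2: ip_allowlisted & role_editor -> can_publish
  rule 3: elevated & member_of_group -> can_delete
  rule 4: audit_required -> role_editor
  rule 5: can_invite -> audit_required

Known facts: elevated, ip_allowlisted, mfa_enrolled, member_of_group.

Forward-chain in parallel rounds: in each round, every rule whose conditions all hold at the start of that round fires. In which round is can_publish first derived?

4

Round 1: rule 1 [elevated -> can_invite]; rule 3 [elevated & member_of_group -> can_delete]. Adds can_invite, can_delete.
Round 2: rule 5 [can_invite -> audit_required]. Adds audit_required.
Round 3: rule 4 [audit_required -> role_editor]. Adds role_editor.
Round 4: rule 2 [ip_allowlisted & role_editor -> can_publish]. Adds can_publish.
can_publish first appears in round 4.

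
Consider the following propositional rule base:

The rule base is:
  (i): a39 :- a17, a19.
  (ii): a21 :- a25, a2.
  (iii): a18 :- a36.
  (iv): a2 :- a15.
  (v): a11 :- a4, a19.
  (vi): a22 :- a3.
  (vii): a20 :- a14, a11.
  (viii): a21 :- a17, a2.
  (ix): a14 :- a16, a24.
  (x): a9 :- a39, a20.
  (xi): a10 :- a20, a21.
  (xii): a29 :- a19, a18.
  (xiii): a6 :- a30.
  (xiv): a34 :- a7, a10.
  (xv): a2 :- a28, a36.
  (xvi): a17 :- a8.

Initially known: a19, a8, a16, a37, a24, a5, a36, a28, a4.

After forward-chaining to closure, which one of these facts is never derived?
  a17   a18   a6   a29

a6

Round 1: (iii) [a18 :- a36.]; (v) [a11 :- a4, a19.]; (ix) [a14 :- a16, a24.]; (xv) [a2 :- a28, a36.]; (xvi) [a17 :- a8.]. New: a18, a11, a14, a2, a17.
Round 2: (i) [a39 :- a17, a19.]; (vii) [a20 :- a14, a11.]; (viii) [a21 :- a17, a2.]; (xii) [a29 :- a19, a18.]. New: a39, a20, a21, a29.
Round 3: (x) [a9 :- a39, a20.]; (xi) [a10 :- a20, a21.]. New: a9, a10.
Derived: a29 (round 2), a18 (round 1), a17 (round 1). a6 never appears in any round.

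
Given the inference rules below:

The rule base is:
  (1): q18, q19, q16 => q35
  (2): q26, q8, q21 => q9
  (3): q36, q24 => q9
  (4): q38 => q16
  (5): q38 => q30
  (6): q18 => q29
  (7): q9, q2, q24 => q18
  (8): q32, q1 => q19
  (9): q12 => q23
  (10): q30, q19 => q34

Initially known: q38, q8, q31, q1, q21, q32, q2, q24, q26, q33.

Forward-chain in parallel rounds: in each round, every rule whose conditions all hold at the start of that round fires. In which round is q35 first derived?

Round 1: (2) [q26, q8, q21 => q9]; (4) [q38 => q16]; (5) [q38 => q30]; (8) [q32, q1 => q19]. Adds q9, q16, q30, q19.
Round 2: (7) [q9, q2, q24 => q18]; (10) [q30, q19 => q34]. Adds q18, q34.
Round 3: (1) [q18, q19, q16 => q35]; (6) [q18 => q29]. Adds q35, q29.
q35 first appears in round 3.

3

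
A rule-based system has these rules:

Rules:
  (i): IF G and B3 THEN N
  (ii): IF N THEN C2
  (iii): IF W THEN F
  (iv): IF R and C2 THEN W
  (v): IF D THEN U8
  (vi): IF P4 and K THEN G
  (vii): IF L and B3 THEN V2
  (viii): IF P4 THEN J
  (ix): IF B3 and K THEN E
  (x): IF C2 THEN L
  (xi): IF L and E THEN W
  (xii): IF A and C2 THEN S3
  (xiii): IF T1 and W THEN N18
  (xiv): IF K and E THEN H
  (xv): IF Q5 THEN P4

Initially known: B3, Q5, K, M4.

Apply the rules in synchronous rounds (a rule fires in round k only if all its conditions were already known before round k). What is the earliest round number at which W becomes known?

6

Round 1 fires (ix), (xv), giving E, P4.
Round 2 fires (vi), (viii), (xiv), giving G, J, H.
Round 3 fires (i), giving N.
Round 4 fires (ii), giving C2.
Round 5 fires (x), giving L.
Round 6 fires (vii), (xi), giving V2, W.
W first appears in round 6.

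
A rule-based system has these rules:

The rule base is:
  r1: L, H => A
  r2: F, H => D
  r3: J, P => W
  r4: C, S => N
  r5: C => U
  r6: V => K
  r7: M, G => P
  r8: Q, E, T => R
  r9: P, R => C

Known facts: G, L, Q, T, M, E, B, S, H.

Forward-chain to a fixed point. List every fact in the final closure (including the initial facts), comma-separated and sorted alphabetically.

A, B, C, E, G, H, L, M, N, P, Q, R, S, T, U

[1] r1 [L, H => A]; r7 [M, G => P]; r8 [Q, E, T => R]. ⇒ new: A, P, R.
[2] r9 [P, R => C]. ⇒ new: C.
[3] r4 [C, S => N]; r5 [C => U]. ⇒ new: N, U.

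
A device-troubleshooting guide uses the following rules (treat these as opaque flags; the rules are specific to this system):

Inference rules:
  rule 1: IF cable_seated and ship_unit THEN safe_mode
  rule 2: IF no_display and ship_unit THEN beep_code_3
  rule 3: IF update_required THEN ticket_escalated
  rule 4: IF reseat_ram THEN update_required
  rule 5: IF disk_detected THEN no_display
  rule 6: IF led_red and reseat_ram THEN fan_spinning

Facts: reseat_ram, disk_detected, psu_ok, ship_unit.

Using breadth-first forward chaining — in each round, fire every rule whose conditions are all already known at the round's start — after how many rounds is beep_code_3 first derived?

Round 1: rule 4 [IF reseat_ram THEN update_required]; rule 5 [IF disk_detected THEN no_display]. New: update_required, no_display.
Round 2: rule 2 [IF no_display and ship_unit THEN beep_code_3]; rule 3 [IF update_required THEN ticket_escalated]. New: beep_code_3, ticket_escalated.
beep_code_3 first appears in round 2.

2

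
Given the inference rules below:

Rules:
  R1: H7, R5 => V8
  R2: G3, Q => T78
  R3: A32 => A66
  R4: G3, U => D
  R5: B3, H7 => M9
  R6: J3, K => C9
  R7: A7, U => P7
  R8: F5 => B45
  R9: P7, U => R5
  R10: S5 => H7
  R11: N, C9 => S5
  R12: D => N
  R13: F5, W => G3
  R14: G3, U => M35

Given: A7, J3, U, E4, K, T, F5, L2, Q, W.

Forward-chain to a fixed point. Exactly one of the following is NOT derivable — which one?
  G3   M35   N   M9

Round 1 fires R6, R7, R8, R13, giving C9, P7, B45, G3.
Round 2 fires R2, R4, R9, R14, giving T78, D, R5, M35.
Round 3 fires R12, giving N.
Round 4 fires R11, giving S5.
Round 5 fires R10, giving H7.
Round 6 fires R1, giving V8.
Derived: N (round 3), G3 (round 1), M35 (round 2). M9 never appears in any round.

M9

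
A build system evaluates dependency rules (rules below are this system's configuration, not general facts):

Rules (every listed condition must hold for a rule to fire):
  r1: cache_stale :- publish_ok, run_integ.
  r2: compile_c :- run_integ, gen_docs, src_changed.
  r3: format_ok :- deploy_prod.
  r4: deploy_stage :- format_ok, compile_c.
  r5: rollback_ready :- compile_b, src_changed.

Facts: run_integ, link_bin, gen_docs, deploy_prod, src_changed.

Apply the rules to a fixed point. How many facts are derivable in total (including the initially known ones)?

8

Round 1 fires r2, r3, giving compile_c, format_ok.
Round 2 fires r4, giving deploy_stage.
Closure: {compile_c, deploy_prod, deploy_stage, format_ok, gen_docs, link_bin, run_integ, src_changed} — 8 facts.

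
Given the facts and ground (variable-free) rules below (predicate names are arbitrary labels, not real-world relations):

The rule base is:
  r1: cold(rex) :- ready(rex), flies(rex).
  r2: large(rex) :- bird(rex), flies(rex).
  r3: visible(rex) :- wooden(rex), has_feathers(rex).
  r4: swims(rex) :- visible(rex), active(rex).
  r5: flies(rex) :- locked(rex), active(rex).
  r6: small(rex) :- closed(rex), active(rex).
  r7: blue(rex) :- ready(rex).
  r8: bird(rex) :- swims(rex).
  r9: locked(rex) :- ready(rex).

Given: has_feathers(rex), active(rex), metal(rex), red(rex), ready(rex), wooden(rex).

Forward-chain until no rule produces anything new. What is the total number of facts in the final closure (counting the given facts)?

Round 1 — r3, r7, r9, derive visible(rex), blue(rex), locked(rex).
Round 2 — r4, r5, derive swims(rex), flies(rex).
Round 3 — r1, r8, derive cold(rex), bird(rex).
Round 4 — r2, derive large(rex).
Closure: {active(rex), bird(rex), blue(rex), cold(rex), flies(rex), has_feathers(rex), large(rex), locked(rex), metal(rex), ready(rex), red(rex), swims(rex), visible(rex), wooden(rex)} — 14 facts.

14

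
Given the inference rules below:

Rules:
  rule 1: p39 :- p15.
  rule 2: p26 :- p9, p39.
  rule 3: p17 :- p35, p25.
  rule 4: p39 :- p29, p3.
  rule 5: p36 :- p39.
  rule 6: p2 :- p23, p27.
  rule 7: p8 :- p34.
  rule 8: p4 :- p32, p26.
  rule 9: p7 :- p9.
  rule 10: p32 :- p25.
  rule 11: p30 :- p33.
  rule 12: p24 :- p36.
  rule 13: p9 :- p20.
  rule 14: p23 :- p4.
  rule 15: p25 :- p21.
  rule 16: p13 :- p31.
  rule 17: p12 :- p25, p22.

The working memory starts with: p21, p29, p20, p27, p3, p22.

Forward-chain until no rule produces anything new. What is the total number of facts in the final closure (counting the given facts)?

18

[1] rule 4 [p39 :- p29, p3.]; rule 13 [p9 :- p20.]; rule 15 [p25 :- p21.]. ⇒ new: p39, p9, p25.
[2] rule 2 [p26 :- p9, p39.]; rule 5 [p36 :- p39.]; rule 9 [p7 :- p9.]; rule 10 [p32 :- p25.]; rule 17 [p12 :- p25, p22.]. ⇒ new: p26, p36, p7, p32, p12.
[3] rule 8 [p4 :- p32, p26.]; rule 12 [p24 :- p36.]. ⇒ new: p4, p24.
[4] rule 14 [p23 :- p4.]. ⇒ new: p23.
[5] rule 6 [p2 :- p23, p27.]. ⇒ new: p2.
Closure: {p12, p2, p20, p21, p22, p23, p24, p25, p26, p27, p29, p3, p32, p36, p39, p4, p7, p9} — 18 facts.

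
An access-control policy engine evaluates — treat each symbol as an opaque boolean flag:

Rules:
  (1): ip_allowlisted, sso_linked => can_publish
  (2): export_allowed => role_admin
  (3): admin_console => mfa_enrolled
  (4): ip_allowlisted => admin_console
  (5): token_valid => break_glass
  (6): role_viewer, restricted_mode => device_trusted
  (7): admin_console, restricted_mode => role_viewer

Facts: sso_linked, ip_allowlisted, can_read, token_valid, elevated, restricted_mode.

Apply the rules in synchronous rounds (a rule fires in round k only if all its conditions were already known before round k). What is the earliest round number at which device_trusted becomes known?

3

Round 1: (1) [ip_allowlisted, sso_linked => can_publish]; (4) [ip_allowlisted => admin_console]; (5) [token_valid => break_glass]. New: can_publish, admin_console, break_glass.
Round 2: (3) [admin_console => mfa_enrolled]; (7) [admin_console, restricted_mode => role_viewer]. New: mfa_enrolled, role_viewer.
Round 3: (6) [role_viewer, restricted_mode => device_trusted]. New: device_trusted.
device_trusted first appears in round 3.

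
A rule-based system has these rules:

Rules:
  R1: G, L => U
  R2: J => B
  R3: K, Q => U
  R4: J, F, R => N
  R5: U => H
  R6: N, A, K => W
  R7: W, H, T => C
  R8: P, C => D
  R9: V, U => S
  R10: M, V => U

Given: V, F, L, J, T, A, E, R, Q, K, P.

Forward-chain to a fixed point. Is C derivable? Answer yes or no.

yes

Round 1: R2 [J => B]; R3 [K, Q => U]; R4 [J, F, R => N]. New: B, U, N.
Round 2: R5 [U => H]; R6 [N, A, K => W]; R9 [V, U => S]. New: H, W, S.
Round 3: R7 [W, H, T => C]. New: C.
Round 4: R8 [P, C => D]. New: D.
C appears in round 3, so it is derivable.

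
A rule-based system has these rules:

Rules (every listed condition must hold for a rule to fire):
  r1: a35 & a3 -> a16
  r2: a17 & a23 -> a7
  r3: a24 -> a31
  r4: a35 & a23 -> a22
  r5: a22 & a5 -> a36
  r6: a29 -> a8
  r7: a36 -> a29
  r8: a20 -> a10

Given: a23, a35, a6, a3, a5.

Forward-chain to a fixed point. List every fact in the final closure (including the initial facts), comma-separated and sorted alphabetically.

a16, a22, a23, a29, a3, a35, a36, a5, a6, a8

[1] r1 [a35 & a3 -> a16]; r4 [a35 & a23 -> a22]. ⇒ new: a16, a22.
[2] r5 [a22 & a5 -> a36]. ⇒ new: a36.
[3] r7 [a36 -> a29]. ⇒ new: a29.
[4] r6 [a29 -> a8]. ⇒ new: a8.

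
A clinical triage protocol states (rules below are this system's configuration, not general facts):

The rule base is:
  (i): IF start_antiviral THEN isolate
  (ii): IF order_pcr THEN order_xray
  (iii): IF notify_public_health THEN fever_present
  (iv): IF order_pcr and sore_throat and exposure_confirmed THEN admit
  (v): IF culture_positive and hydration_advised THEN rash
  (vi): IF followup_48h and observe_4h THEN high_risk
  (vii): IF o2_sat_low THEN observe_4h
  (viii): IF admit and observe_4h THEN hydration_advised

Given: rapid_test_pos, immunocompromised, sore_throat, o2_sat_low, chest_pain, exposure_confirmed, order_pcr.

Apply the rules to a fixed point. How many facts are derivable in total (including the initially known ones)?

Round 1: (ii) [IF order_pcr THEN order_xray]; (iv) [IF order_pcr and sore_throat and exposure_confirmed THEN admit]; (vii) [IF o2_sat_low THEN observe_4h]. New: order_xray, admit, observe_4h.
Round 2: (viii) [IF admit and observe_4h THEN hydration_advised]. New: hydration_advised.
Closure: {admit, chest_pain, exposure_confirmed, hydration_advised, immunocompromised, o2_sat_low, observe_4h, order_pcr, order_xray, rapid_test_pos, sore_throat} — 11 facts.

11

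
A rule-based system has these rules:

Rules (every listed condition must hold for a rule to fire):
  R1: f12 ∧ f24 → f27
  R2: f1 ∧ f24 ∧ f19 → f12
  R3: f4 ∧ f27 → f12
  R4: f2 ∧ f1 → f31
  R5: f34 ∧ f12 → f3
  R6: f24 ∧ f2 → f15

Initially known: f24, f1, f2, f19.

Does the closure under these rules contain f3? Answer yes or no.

no

Round 1 — R2, R4, R6, derive f12, f31, f15.
Round 2 — R1, derive f27.
Fixed point reached. f3 is concluded only by R5; R5 needs f34 (never derived).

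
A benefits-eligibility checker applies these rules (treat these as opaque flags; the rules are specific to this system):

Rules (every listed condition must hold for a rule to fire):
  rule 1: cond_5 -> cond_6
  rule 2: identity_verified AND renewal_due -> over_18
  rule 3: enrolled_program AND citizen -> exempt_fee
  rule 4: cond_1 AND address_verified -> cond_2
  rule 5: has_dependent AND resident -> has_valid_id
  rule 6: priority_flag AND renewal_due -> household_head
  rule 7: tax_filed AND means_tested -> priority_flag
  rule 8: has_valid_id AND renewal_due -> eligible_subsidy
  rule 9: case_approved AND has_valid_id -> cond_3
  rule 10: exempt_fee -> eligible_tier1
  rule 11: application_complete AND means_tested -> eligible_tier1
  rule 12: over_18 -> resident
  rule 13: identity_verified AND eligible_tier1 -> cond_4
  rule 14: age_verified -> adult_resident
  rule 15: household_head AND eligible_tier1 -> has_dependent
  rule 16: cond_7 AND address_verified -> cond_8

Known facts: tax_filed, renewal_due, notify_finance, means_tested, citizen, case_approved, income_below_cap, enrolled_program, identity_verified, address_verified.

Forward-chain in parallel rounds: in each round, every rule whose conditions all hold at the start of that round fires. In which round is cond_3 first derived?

5

Round 1 fires rule 2, rule 3, rule 7, giving over_18, exempt_fee, priority_flag.
Round 2 fires rule 6, rule 10, rule 12, giving household_head, eligible_tier1, resident.
Round 3 fires rule 13, rule 15, giving cond_4, has_dependent.
Round 4 fires rule 5, giving has_valid_id.
Round 5 fires rule 8, rule 9, giving eligible_subsidy, cond_3.
cond_3 first appears in round 5.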